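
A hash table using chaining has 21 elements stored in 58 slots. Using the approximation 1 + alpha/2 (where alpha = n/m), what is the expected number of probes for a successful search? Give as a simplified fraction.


Load factor alpha = n/m = 21/58
Expected probes = 1 + alpha/2 = 1 + 21/(2*58)
= 1 + 21/116
= 116/116 + 21/116
= 137/116


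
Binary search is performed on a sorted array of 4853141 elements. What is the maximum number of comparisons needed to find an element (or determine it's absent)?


Binary search halves the search space each comparison:
  Step 1: search space = 4853141 -> 2426570
  Step 2: search space = 2426570 -> 1213285
  Step 3: search space = 1213285 -> 606642
  Step 4: search space = 606642 -> 303321
  Step 5: search space = 303321 -> 151660
  Step 6: search space = 151660 -> 75830
  Step 7: search space = 75830 -> 37915
  Step 8: search space = 37915 -> 18957
  Step 9: search space = 18957 -> 9478
  Step 10: search space = 9478 -> 4739
  Step 11: search space = 4739 -> 2369
  Step 12: search space = 2369 -> 1184
  Step 13: search space = 1184 -> 592
  Step 14: search space = 592 -> 296
  Step 15: search space = 296 -> 148
  Step 16: search space = 148 -> 74
  Step 17: search space = 74 -> 37
  Step 18: search space = 37 -> 18
  Step 19: search space = 18 -> 9
  Step 20: search space = 9 -> 4
  Step 21: search space = 4 -> 2
  Step 22: search space = 2 -> 1
  Step 23: search space = 1 (final check)
Maximum comparisons = floor(log2(4853141)) + 1 = 22 + 1 = 23


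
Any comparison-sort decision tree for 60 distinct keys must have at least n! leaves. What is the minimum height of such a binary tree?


A binary decision tree of height h has at most 2^h leaves and needs at least n! of them, so h >= ceil(log2(n!)).
60! is far too large to multiply out, so use Stirling's series:
  ln(n!) ~ n ln n - n + (1/2) ln(2 pi n) + 1/(12n)  (error below 1/(360 n^3), negligible here)
  ln(60) = 4.0943446
  n ln n = 60 * 4.0943446 = 245.6607
  (1/2) ln(2 pi * 60) = (1/2) ln(376.9911) = 2.9661
  1/(12*60) = 0.0014
  ln(60!) ~ 245.6607 - 60 + 2.9661 + 0.0014 = 188.6282
Convert to base 2: log2(60!) = 188.6282 / ln 2 = 188.6282 / 0.69314718 = 272.1330
ceil(272.1330) = 273


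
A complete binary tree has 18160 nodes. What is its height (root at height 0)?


In a complete binary tree, level k holds nodes 2^k .. 2^(k+1)-1 (1-indexed).
Height = floor(log2(n)) = floor(log2(18160)) = 14
Check: 2^14 = 16384 <= 18160 < 32768 = 2^15


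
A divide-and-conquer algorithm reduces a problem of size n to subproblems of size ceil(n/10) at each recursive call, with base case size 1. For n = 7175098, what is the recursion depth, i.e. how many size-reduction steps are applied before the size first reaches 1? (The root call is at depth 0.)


Each step divides the size by 10 (rounding up); after k steps the size is ceil(n/10^k), which equals 1 exactly when 10^k >= n.
So the depth is the smallest k with 10^k >= 7175098, i.e. ceil(log_10(7175098)).
10^6 = 1000000 < 7175098 <= 10000000 = 10^7
Recursion depth = 7


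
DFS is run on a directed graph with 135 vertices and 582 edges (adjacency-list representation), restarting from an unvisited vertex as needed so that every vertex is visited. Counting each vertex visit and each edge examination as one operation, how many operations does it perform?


A full DFS traversal processes each vertex exactly once (push/pop on stack).
Each directed edge is examined once.
V = 135, E = 582
V + E = 717


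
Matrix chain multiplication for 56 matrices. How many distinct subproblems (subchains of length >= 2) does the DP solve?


Subproblems are indexed by (i, j) where i < j.
Number of such pairs = n*(n-1)/2
= 56 * 55 / 2
= 1540


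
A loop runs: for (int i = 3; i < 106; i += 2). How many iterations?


Loop starts at i = 3, increments by 2, stops when i >= 106.
Number of iterations = ceil((106 - 3) / 2)
= ceil(103 / 2)
= 52


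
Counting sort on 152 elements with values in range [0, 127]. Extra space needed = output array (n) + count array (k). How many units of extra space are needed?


Output array size: 152 (to store sorted result)
Count array size: 128 (one slot per possible value, range 0 to 127)
Total extra space = 152 + 128 = 280


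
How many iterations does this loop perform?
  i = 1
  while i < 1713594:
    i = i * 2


The loop variable doubles each iteration:
i = 1 -> 2 -> 4 -> 8 -> 16 -> 32 -> 64 -> 128 -> 256 -> 512 -> 1024 -> 2048 -> 4096 -> 8192 -> 16384 -> 32768 -> 65536 -> 131072 -> 262144 -> 524288 -> 1048576 -> 2097152 (stop, 2097152 >= 1713594)
Number of doublings = ceil(log2(1713594)) = 21


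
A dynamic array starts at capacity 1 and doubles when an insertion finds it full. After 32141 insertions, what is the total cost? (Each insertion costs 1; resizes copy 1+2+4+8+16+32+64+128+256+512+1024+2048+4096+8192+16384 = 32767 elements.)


Insertion cost: 32141 (one per element)
Resizes occur just before inserting elements 2, 3, 5, 9, ...
Elements copied at each resize: 1 + 2 + 4 + 8 + 16 + 32 + 64 + 128 + 256 + 512 + 1024 + 2048 + 4096 + 8192 + 16384
Sum of copies = 32767 (geometric series: 2^k - 1)
Total = 32141 + 32767 = 64908


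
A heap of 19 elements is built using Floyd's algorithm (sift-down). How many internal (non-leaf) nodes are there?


Leaf nodes occupy roughly half the array.
Sift-down is called for each internal node, starting from the last one.
Internal nodes = floor(n/2) = floor(19/2) = 9


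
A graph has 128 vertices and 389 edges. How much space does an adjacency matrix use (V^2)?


Adjacency matrix: V x V grid of entries
Space = V^2 = 128^2 = 128 * 128 = 16384


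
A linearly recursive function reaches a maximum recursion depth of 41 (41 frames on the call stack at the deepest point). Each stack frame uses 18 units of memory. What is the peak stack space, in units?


Maximum recursion depth = 41 frames
Memory per frame = 18 units
Total stack space = depth * frame_size
= 41 * 18 = 738


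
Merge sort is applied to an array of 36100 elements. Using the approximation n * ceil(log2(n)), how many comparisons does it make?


Merge sort divides the array into halves recursively.
Number of levels = ceil(log2(36100)) = 16
At each level, approximately n = 36100 comparisons are needed for merging.
Total comparisons ~ n * ceil(log2(n)) = 36100 * 16 = 577600


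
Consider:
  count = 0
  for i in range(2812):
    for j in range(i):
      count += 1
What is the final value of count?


For each i, the inner loop runs i times:
  i=0: inner runs 0 times
  i=1: inner runs 1 time
  i=2: inner runs 2 times
  i=3: inner runs 3 times
  i=4: inner runs 4 times
  i=5: inner runs 5 times
  i=6: inner runs 6 times
  i=7: inner runs 7 times
  ...
Total = 0 + 1 + 2 + ... + 2811 = 2812*(2812-1)/2 = 3952266


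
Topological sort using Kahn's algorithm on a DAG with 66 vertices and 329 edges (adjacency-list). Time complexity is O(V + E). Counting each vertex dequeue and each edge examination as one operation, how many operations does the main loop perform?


Kahn's algorithm:
  1. Compute in-degrees: O(V + E)
  2. Process queue: each vertex dequeued once (O(V))
     each edge examined once (O(E))
Total = V + E = 66 + 329 = 395


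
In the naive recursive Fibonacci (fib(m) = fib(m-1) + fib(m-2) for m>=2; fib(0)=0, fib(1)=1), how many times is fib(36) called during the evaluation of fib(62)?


Let N(m) = number of times fib(m) is called while evaluating fib(62).
N(62) = 1 (the initial call).
N(61) = 1 (only fib(62) calls it).
For 1 <= m <= 60: fib(m) is called by fib(m+1) and fib(m+2), so
  N(m) = N(m+1) + N(m+2).
fib(0) is called only by fib(2), so N(0) = N(2).
Walk down from m=62:
  N(62)=1, N(61)=1, N(60)=2, N(59)=3, N(58)=5, N(57)=8, N(56)=13, N(55)=21, N(54)=34, N(53)=55, N(52)=89, N(51)=144, N(50)=233, N(49)=377, N(48)=610, N(47)=987, N(46)=1597, N(45)=2584, N(44)=4181, N(43)=6765, N(42)=10946, N(41)=17711, N(40)=28657, N(39)=46368, N(38)=75025, N(37)=121393, N(36)=196418
N(36) = 196418


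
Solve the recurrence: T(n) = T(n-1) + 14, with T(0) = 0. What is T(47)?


Unrolling the recurrence:
T(47) = T(46) + 14
       = T(45) + 14 + 14
       = T(44) + 14*3
       ...
       = T(0) + 14*47
       = 0 + 658 = 658


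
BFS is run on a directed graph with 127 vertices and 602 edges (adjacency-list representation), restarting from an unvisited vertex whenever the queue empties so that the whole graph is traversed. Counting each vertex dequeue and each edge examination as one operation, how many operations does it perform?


A full BFS traversal dequeues each vertex exactly once and examines each directed edge exactly once.
V = 127 (vertex processing cost)
E = 602 (edge examination cost)
Total operations proportional to V + E = 127 + 602 = 729


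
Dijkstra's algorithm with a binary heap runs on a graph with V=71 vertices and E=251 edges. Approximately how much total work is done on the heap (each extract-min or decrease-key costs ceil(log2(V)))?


Dijkstra with a binary heap: each vertex is extracted once, each edge may relax once.
Each heap operation costs O(log V).
V + E = 71 + 251 = 322
ceil(log2(71)) = 7 (since 2^6 = 64 < 71 <= 128 = 2^7)
Total heap work = (V+E) * ceil(log2(V)) = 322 * 7 = 2254


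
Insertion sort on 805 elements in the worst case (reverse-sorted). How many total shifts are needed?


In the worst case (reverse-sorted), each element shifts past all previous:
  Element 1: 1 shifts
  Element 2: 2 shifts
  Element 3: 3 shifts
  Element 4: 4 shifts
  Element 5: 5 shifts
  ...
  Element 804: 804 shifts
Total = 1 + 2 + ... + 804
= 805*(805-1)/2 = 323610


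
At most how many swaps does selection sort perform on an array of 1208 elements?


Each of the 1207 passes places one element in its final position.
Pass 1: swap minimum into position 0
Pass 2: swap minimum of remaining into position 1
...
Pass 1207: last two elements, one swap
Maximum swaps = 1208 - 1 = 1207


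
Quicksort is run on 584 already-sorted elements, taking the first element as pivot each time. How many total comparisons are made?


Sum of comparisons per partition:
583 + 582 + ... + 1 + 0
= 584 * (584 - 1) / 2
= 584 * 583 / 2
= 170236


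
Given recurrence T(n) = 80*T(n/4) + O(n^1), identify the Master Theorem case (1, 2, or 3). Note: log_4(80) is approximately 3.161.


Master Theorem parameters: a=80, b=4, c=1
log_b(a) = 3.161
Compare b^c with a: 4^1 = 4 < 80, so c < log_b(a).
Comparing c=1 vs log_b(a)=3.161:
1 < 3.161 => Case 1
Result: T(n) = O(n^(log_4 80)) ~ O(n^3.161)
Master Theorem case = 1


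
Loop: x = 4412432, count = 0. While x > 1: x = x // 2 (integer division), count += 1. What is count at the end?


The variable x halves each step:
x = 4412432 -> 2206216 -> 1103108 -> 551554 -> 275777 -> 137888 -> 68944 -> 34472 -> 17236 -> 8618 -> 4309 -> 2154 -> 1077 -> 538 -> 269 -> 134 -> 67 -> 33 -> 16 -> 8 -> 4 -> 2 -> 1
Number of halvings = floor(log2(4412432)) = 22


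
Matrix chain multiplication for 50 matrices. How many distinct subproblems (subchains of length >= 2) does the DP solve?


Subproblems are indexed by (i, j) where i < j.
Number of such pairs = n*(n-1)/2
= 50 * 49 / 2
= 1225


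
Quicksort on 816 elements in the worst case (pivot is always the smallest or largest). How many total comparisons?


In the worst case, each partition step picks the worst pivot:
  Partition 1: 815 comparisons (n-1 elements to compare)
  Partition 2: 814 comparisons
  Partition 3: 813 comparisons
  Partition 4: 812 comparisons
  Partition 5: 811 comparisons
  ...
  Last partition: 0 comparisons
Total = (n-1) + (n-2) + ... + 1 + 0 = n*(n-1)/2
= 816*815/2 = 332520


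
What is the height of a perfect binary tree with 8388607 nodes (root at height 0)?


A perfect binary tree with 8388607 nodes:
  8388607 = 2^23 - 1
  Levels: 0, 1, ..., 22
  Height = 22


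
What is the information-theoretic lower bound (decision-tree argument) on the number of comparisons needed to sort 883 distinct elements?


A binary decision tree of height h has at most 2^h leaves and needs at least n! of them, so h >= ceil(log2(n!)).
883! is far too large to multiply out, so use Stirling's series:
  ln(n!) ~ n ln n - n + (1/2) ln(2 pi n) + 1/(12n)  (error below 1/(360 n^3), negligible here)
  ln(883) = 6.7833252
  n ln n = 883 * 6.7833252 = 5989.6762
  (1/2) ln(2 pi * 883) = (1/2) ln(5548.0526) = 4.3106
  1/(12*883) = 0.0001
  ln(883!) ~ 5989.6762 - 883 + 4.3106 + 0.0001 = 5110.9869
Convert to base 2: log2(883!) = 5110.9869 / ln 2 = 5110.9869 / 0.69314718 = 7373.5955
ceil(7373.5955) = 7374


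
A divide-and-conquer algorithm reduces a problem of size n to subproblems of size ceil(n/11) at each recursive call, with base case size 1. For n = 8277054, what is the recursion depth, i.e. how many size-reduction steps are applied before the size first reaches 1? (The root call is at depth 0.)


Each step divides the size by 11 (rounding up); after k steps the size is ceil(n/11^k), which equals 1 exactly when 11^k >= n.
So the depth is the smallest k with 11^k >= 8277054, i.e. ceil(log_11(8277054)).
11^6 = 1771561 < 8277054 <= 19487171 = 11^7
Recursion depth = 7


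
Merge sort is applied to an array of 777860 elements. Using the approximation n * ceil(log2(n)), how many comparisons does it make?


Merge sort divides the array into halves recursively.
Number of levels = ceil(log2(777860)) = 20
At each level, approximately n = 777860 comparisons are needed for merging.
Total comparisons ~ n * ceil(log2(n)) = 777860 * 20 = 15557200


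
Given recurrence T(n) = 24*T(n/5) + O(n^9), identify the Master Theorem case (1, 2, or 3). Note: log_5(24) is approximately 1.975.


Master Theorem parameters: a=24, b=5, c=9
log_b(a) = 1.975
Compare b^c with a: 5^9 = 1953125 > 24, so c > log_b(a).
Comparing c=9 vs log_b(a)=1.975:
9 > 1.975 => Case 3
Result: T(n) = O(n^9)
Master Theorem case = 3


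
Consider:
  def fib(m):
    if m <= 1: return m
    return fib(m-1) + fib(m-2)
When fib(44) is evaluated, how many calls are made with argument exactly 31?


Let N(m) = number of times fib(m) is called while evaluating fib(44).
N(44) = 1 (the initial call).
N(43) = 1 (only fib(44) calls it).
For 1 <= m <= 42: fib(m) is called by fib(m+1) and fib(m+2), so
  N(m) = N(m+1) + N(m+2).
fib(0) is called only by fib(2), so N(0) = N(2).
Walk down from m=44:
  N(44)=1, N(43)=1, N(42)=2, N(41)=3, N(40)=5, N(39)=8, N(38)=13, N(37)=21, N(36)=34, N(35)=55, N(34)=89, N(33)=144, N(32)=233, N(31)=377
N(31) = 377


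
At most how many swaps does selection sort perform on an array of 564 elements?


Each of the 563 passes places one element in its final position.
Pass 1: swap minimum into position 0
Pass 2: swap minimum of remaining into position 1
...
Pass 563: last two elements, one swap
Maximum swaps = 564 - 1 = 563


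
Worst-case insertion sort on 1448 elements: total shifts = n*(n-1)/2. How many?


Sum of shifts = 1 + 2 + 3 + ... + 1447
= 1448 * 1447 / 2
= 2095256 / 2
= 1047628


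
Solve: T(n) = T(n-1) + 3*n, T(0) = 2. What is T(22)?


Expanding the recurrence:
T(22) = T(21) + 3*22
       = T(20) + 3*21 + 3*22
       ...
       = T(0) + 3*(1 + 2 + ... + 22)
       = 2 + 3 * 22*23/2
       = 2 + 3 * 253
       = 2 + 759 = 761


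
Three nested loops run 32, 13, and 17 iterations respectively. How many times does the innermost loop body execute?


Loop 1 (outermost): 32 iterations
Loop 2 (middle): 13 iterations per outer
Loop 3 (innermost): 17 iterations per middle
Total = 32 * 13 * 17 = 7072


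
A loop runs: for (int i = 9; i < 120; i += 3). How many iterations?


Loop starts at i = 9, increments by 3, stops when i >= 120.
Number of iterations = ceil((120 - 9) / 3)
= ceil(111 / 3)
= 37


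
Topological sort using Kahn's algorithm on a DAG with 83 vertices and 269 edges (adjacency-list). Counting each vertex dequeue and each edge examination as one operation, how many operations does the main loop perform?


Kahn's algorithm:
  1. Compute in-degrees: O(V + E)
  2. Process queue: each vertex dequeued once (O(V))
     each edge examined once (O(E))
Total = V + E = 83 + 269 = 352


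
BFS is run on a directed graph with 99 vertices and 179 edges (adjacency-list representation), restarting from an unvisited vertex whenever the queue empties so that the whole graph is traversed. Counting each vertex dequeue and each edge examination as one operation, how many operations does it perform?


A full BFS traversal dequeues each vertex exactly once and examines each directed edge exactly once.
V = 99 (vertex processing cost)
E = 179 (edge examination cost)
Total operations proportional to V + E = 99 + 179 = 278


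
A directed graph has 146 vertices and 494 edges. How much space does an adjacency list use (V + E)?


Adjacency list: one list head per vertex + one entry per edge
Vertex heads: 146
Edge entries: 494
Total = 146 + 494 = 640


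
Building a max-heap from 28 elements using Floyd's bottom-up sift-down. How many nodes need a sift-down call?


In a heap of 28 elements (0-indexed array):
  Last element index: 27
  Parent of last element: floor((27 - 1) / 2) = 13
  Internal nodes: indices 0 to 13
  Count = floor(28/2) = 14


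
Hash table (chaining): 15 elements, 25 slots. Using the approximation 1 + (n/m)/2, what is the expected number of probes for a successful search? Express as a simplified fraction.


Computing expected probes:
alpha = 15/25
= 1 + alpha/2
= 1 + 15/(2*25)
= (2*25 + 15) / (2*25)
= 65/50 = 13/10


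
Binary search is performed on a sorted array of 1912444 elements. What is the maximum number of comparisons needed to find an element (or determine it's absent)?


Binary search halves the search space each comparison:
  Step 1: search space = 1912444 -> 956222
  Step 2: search space = 956222 -> 478111
  Step 3: search space = 478111 -> 239055
  Step 4: search space = 239055 -> 119527
  Step 5: search space = 119527 -> 59763
  Step 6: search space = 59763 -> 29881
  Step 7: search space = 29881 -> 14940
  Step 8: search space = 14940 -> 7470
  Step 9: search space = 7470 -> 3735
  Step 10: search space = 3735 -> 1867
  Step 11: search space = 1867 -> 933
  Step 12: search space = 933 -> 466
  Step 13: search space = 466 -> 233
  Step 14: search space = 233 -> 116
  Step 15: search space = 116 -> 58
  Step 16: search space = 58 -> 29
  Step 17: search space = 29 -> 14
  Step 18: search space = 14 -> 7
  Step 19: search space = 7 -> 3
  Step 20: search space = 3 -> 1
  Step 21: search space = 1 (final check)
Maximum comparisons = floor(log2(1912444)) + 1 = 20 + 1 = 21


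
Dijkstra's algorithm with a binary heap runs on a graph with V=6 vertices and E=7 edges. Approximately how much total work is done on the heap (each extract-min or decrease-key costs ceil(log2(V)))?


Dijkstra with a binary heap: each vertex is extracted once, each edge may relax once.
Each heap operation costs O(log V).
V + E = 6 + 7 = 13
ceil(log2(6)) = 3 (since 2^2 = 4 < 6 <= 8 = 2^3)
Total heap work = (V+E) * ceil(log2(V)) = 13 * 3 = 39


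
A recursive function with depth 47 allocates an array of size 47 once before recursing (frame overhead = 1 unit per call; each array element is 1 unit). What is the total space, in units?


Array allocation: 47 units (allocated once)
Stack frames: 47 deep * 1 per frame = 47 units
Total = 47 + 47 = 94


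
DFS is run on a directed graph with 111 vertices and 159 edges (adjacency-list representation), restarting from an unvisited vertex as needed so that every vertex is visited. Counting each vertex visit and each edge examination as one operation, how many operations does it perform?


A full DFS traversal processes each vertex exactly once (push/pop on stack).
Each directed edge is examined once.
V = 111, E = 159
V + E = 270


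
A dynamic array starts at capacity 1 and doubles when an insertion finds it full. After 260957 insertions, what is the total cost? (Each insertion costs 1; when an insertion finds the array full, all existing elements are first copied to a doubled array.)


Insertion cost: 260957 (one per element)
Resizes occur just before inserting elements 2, 3, 5, 9, ...
Elements copied at each resize: 1 + 2 + 4 + 8 + 16 + 32 + 64 + 128 + 256 + 512 + 1024 + 2048 + 4096 + 8192 + 16384 + 32768 + 65536 + 131072
Sum of copies = 262143 (geometric series: 2^k - 1)
Total = 260957 + 262143 = 523100


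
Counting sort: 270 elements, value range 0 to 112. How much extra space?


n = 270 (output array)
k = 113 (count array for 113 distinct values)
Extra space = 270 + 113 = 383


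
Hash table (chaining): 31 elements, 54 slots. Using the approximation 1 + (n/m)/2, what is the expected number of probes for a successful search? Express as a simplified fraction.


Computing expected probes:
alpha = 31/54
= 1 + alpha/2
= 1 + 31/(2*54)
= (2*54 + 31) / (2*54)
= 139/108


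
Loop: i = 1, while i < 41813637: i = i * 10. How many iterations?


i multiplies by 10 each step:
i = 1 -> 10 -> 100 -> 1000 -> 10000 -> 100000 -> 1000000 -> 10000000 -> 100000000 (stop)
Iterations = ceil(log_10(41813637)) = 8


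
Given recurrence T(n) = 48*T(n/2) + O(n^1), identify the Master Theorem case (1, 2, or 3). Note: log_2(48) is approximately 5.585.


Master Theorem parameters: a=48, b=2, c=1
log_b(a) = 5.585
Compare b^c with a: 2^1 = 2 < 48, so c < log_b(a).
Comparing c=1 vs log_b(a)=5.585:
1 < 5.585 => Case 1
Result: T(n) = O(n^(log_2 48)) ~ O(n^5.585)
Master Theorem case = 1


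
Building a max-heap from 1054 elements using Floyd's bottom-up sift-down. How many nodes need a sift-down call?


In a heap of 1054 elements (0-indexed array):
  Last element index: 1053
  Parent of last element: floor((1053 - 1) / 2) = 526
  Internal nodes: indices 0 to 526
  Count = floor(1054/2) = 527


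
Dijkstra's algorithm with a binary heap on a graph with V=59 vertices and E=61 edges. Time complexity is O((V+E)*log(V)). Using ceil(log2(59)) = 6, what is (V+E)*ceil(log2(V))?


Dijkstra with a binary heap: each vertex is extracted once, each edge may relax once.
Each heap operation costs O(log V).
V + E = 59 + 61 = 120
ceil(log2(59)) = 6 (since 2^5 = 32 < 59 <= 64 = 2^6)
Total heap work = (V+E) * ceil(log2(V)) = 120 * 6 = 720


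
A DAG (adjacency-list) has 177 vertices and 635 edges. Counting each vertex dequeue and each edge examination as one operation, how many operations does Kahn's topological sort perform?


V = 177 (vertex processing)
E = 635 (edge processing)
V + E = 177 + 635 = 812


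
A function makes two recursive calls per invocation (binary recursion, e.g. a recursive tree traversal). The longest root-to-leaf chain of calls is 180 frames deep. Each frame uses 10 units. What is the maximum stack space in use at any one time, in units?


Binary recursion: the two calls run one after the other, so only one root-to-leaf chain of frames is on the stack at a time.
Maximum depth (longest chain) = 180 frames
Each frame = 10 units
Max stack space = 180 * 10 = 1800


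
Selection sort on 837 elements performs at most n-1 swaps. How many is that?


Each of the 836 passes places one element in its final position.
Pass 1: swap minimum into position 0
Pass 2: swap minimum of remaining into position 1
...
Pass 836: last two elements, one swap
Maximum swaps = 837 - 1 = 836


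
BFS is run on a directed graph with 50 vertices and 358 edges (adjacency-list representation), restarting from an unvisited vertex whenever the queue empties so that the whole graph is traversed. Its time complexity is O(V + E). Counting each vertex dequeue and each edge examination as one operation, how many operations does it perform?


A full BFS traversal dequeues each vertex exactly once and examines each directed edge exactly once.
V = 50 (vertex processing cost)
E = 358 (edge examination cost)
Total operations proportional to V + E = 50 + 358 = 408


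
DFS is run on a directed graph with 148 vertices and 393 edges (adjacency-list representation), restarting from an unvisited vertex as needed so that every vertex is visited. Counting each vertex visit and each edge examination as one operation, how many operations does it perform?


A full DFS traversal processes each vertex exactly once (push/pop on stack).
Each directed edge is examined once.
V = 148, E = 393
V + E = 541


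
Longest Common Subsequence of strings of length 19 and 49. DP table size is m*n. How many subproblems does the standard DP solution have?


DP table indexed by positions in both strings.
First string: 19 positions
Second string: 49 positions
Total = 19 * 49 = 931


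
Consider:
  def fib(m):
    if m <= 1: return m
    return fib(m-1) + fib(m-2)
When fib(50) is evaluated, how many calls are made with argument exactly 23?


Let N(m) = number of times fib(m) is called while evaluating fib(50).
N(50) = 1 (the initial call).
N(49) = 1 (only fib(50) calls it).
For 1 <= m <= 48: fib(m) is called by fib(m+1) and fib(m+2), so
  N(m) = N(m+1) + N(m+2).
fib(0) is called only by fib(2), so N(0) = N(2).
Walk down from m=50:
  N(50)=1, N(49)=1, N(48)=2, N(47)=3, N(46)=5, N(45)=8, N(44)=13, N(43)=21, N(42)=34, N(41)=55, N(40)=89, N(39)=144, N(38)=233, N(37)=377, N(36)=610, N(35)=987, N(34)=1597, N(33)=2584, N(32)=4181, N(31)=6765, N(30)=10946, N(29)=17711, N(28)=28657, N(27)=46368, N(26)=75025, N(25)=121393, N(24)=196418, N(23)=317811
N(23) = 317811


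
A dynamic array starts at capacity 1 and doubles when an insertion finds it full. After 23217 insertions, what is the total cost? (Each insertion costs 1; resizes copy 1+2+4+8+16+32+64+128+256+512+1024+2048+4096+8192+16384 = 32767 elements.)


Insertion cost: 23217 (one per element)
Resizes occur just before inserting elements 2, 3, 5, 9, ...
Elements copied at each resize: 1 + 2 + 4 + 8 + 16 + 32 + 64 + 128 + 256 + 512 + 1024 + 2048 + 4096 + 8192 + 16384
Sum of copies = 32767 (geometric series: 2^k - 1)
Total = 23217 + 32767 = 55984


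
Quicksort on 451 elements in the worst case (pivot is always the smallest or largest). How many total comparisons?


In the worst case, each partition step picks the worst pivot:
  Partition 1: 450 comparisons (n-1 elements to compare)
  Partition 2: 449 comparisons
  Partition 3: 448 comparisons
  Partition 4: 447 comparisons
  Partition 5: 446 comparisons
  ...
  Last partition: 0 comparisons
Total = (n-1) + (n-2) + ... + 1 + 0 = n*(n-1)/2
= 451*450/2 = 101475


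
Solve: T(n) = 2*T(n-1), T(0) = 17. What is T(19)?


Unrolling:
T(19) = 2*T(18) = 2^2*T(17) = ... = 2^19*T(0)
= 2^19 * 17
= 524288 * 17 = 8912896


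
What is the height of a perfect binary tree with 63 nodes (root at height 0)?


A perfect binary tree with 63 nodes:
  63 = 2^6 - 1
  Levels: 0, 1, ..., 5
  Height = 5


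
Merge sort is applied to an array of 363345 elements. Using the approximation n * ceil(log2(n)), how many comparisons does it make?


Merge sort divides the array into halves recursively.
Number of levels = ceil(log2(363345)) = 19
At each level, approximately n = 363345 comparisons are needed for merging.
Total comparisons ~ n * ceil(log2(n)) = 363345 * 19 = 6903555


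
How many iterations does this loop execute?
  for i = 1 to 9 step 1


The loop variable i takes values starting at 1 and increments by 1 each iteration.
Sequence: i = 1, 2, 3, 4, 5, 6, 7, 8, 9
The upper bound 9 is inclusive, so the count is floor((last - first) / step) + 1:
floor((9 - 1) / 1) + 1 = floor(8/1) + 1 = 8 + 1 = 9


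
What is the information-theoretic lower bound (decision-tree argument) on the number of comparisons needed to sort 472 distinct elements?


A binary decision tree of height h has at most 2^h leaves and needs at least n! of them, so h >= ceil(log2(n!)).
472! is far too large to multiply out, so use Stirling's series:
  ln(n!) ~ n ln n - n + (1/2) ln(2 pi n) + 1/(12n)  (error below 1/(360 n^3), negligible here)
  ln(472) = 6.1569790
  n ln n = 472 * 6.1569790 = 2906.0941
  (1/2) ln(2 pi * 472) = (1/2) ln(2965.6635) = 3.9974
  1/(12*472) = 0.0002
  ln(472!) ~ 2906.0941 - 472 + 3.9974 + 0.0002 = 2438.0917
Convert to base 2: log2(472!) = 2438.0917 / ln 2 = 2438.0917 / 0.69314718 = 3517.4228
ceil(3517.4228) = 3518


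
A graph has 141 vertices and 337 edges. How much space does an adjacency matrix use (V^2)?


Adjacency matrix: V x V grid of entries
Space = V^2 = 141^2 = 141 * 141 = 19881


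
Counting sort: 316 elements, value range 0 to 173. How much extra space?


n = 316 (output array)
k = 174 (count array for 174 distinct values)
Extra space = 316 + 174 = 490


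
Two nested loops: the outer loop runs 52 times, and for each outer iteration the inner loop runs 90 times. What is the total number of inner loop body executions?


Outer loop: 52 iterations
Inner loop: 90 iterations per outer iteration
Total = 52 * 90 = 4680


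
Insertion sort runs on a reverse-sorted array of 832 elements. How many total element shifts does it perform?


Sum of shifts = 1 + 2 + 3 + ... + 831
= 832 * 831 / 2
= 691392 / 2
= 345696


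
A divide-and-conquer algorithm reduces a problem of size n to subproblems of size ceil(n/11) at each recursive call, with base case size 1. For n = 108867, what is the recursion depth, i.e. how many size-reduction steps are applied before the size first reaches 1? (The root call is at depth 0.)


Each step divides the size by 11 (rounding up); after k steps the size is ceil(n/11^k), which equals 1 exactly when 11^k >= n.
So the depth is the smallest k with 11^k >= 108867, i.e. ceil(log_11(108867)).
11^4 = 14641 < 108867 <= 161051 = 11^5
Recursion depth = 5


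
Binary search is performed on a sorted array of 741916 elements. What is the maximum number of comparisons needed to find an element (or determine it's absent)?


Binary search halves the search space each comparison:
  Step 1: search space = 741916 -> 370958
  Step 2: search space = 370958 -> 185479
  Step 3: search space = 185479 -> 92739
  Step 4: search space = 92739 -> 46369
  Step 5: search space = 46369 -> 23184
  Step 6: search space = 23184 -> 11592
  Step 7: search space = 11592 -> 5796
  Step 8: search space = 5796 -> 2898
  Step 9: search space = 2898 -> 1449
  Step 10: search space = 1449 -> 724
  Step 11: search space = 724 -> 362
  Step 12: search space = 362 -> 181
  Step 13: search space = 181 -> 90
  Step 14: search space = 90 -> 45
  Step 15: search space = 45 -> 22
  Step 16: search space = 22 -> 11
  Step 17: search space = 11 -> 5
  Step 18: search space = 5 -> 2
  Step 19: search space = 2 -> 1
  Step 20: search space = 1 (final check)
Maximum comparisons = floor(log2(741916)) + 1 = 19 + 1 = 20


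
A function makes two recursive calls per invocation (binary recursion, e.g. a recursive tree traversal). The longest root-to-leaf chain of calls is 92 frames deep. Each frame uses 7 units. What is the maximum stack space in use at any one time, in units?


Binary recursion: the two calls run one after the other, so only one root-to-leaf chain of frames is on the stack at a time.
Maximum depth (longest chain) = 92 frames
Each frame = 7 units
Max stack space = 92 * 7 = 644


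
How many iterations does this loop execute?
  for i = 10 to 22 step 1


The loop variable i takes values starting at 10 and increments by 1 each iteration.
Sequence: i = 10, 11, 12, 13, 14, 15, 16, 17, 18, ...
The upper bound 22 is inclusive, so the count is floor((last - first) / step) + 1:
floor((22 - 10) / 1) + 1 = floor(12/1) + 1 = 12 + 1 = 13


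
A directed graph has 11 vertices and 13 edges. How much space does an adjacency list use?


Adjacency list: one list head per vertex + one entry per edge
Vertex heads: 11
Edge entries: 13
Total = 11 + 13 = 24


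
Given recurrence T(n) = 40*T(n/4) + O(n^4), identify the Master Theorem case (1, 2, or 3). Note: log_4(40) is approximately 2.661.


Master Theorem parameters: a=40, b=4, c=4
log_b(a) = 2.661
Compare b^c with a: 4^4 = 256 > 40, so c > log_b(a).
Comparing c=4 vs log_b(a)=2.661:
4 > 2.661 => Case 3
Result: T(n) = O(n^4)
Master Theorem case = 3


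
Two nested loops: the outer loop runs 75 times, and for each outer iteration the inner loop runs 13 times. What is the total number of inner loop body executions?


Outer loop: 75 iterations
Inner loop: 13 iterations per outer iteration
Total = 75 * 13 = 975


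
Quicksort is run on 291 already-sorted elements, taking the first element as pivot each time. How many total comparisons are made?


Sum of comparisons per partition:
290 + 289 + ... + 1 + 0
= 291 * (291 - 1) / 2
= 291 * 290 / 2
= 42195


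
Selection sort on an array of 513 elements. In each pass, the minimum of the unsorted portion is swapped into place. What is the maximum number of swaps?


Selection sort performs one swap per pass:
  Pass 1: find min in positions 0 to 512, swap with position 0
  Pass 2: find min in positions 1 to 512, swap with position 1
  Pass 3: find min in positions 2 to 512, swap with position 2
  Pass 4: find min in positions 3 to 512, swap with position 3
  Pass 5: find min in positions 4 to 512, swap with position 4
  ... (507 more passes)
Total passes (and swaps) = n - 1 = 513 - 1 = 512


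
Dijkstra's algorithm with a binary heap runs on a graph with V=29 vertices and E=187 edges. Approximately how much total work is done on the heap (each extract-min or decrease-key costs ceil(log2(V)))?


Dijkstra with a binary heap: each vertex is extracted once, each edge may relax once.
Each heap operation costs O(log V).
V + E = 29 + 187 = 216
ceil(log2(29)) = 5 (since 2^4 = 16 < 29 <= 32 = 2^5)
Total heap work = (V+E) * ceil(log2(V)) = 216 * 5 = 1080


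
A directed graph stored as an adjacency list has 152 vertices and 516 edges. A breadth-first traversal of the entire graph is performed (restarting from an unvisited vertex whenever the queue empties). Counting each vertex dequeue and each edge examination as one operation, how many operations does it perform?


A full BFS traversal dequeues each vertex once and examines each edge once.
Vertex visits: 152
Edge visits: 516
V + E = 152 + 516 = 668


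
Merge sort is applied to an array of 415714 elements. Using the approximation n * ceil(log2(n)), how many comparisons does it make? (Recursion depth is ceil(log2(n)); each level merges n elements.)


Merge sort divides the array into halves recursively.
Number of levels = ceil(log2(415714)) = 19
At each level, approximately n = 415714 comparisons are needed for merging.
Total comparisons ~ n * ceil(log2(n)) = 415714 * 19 = 7898566


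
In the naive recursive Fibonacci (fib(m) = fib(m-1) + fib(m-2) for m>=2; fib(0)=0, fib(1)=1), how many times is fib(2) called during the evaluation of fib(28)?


Let N(m) = number of times fib(m) is called while evaluating fib(28).
N(28) = 1 (the initial call).
N(27) = 1 (only fib(28) calls it).
For 1 <= m <= 26: fib(m) is called by fib(m+1) and fib(m+2), so
  N(m) = N(m+1) + N(m+2).
fib(0) is called only by fib(2), so N(0) = N(2).
Walk down from m=28:
  N(28)=1, N(27)=1, N(26)=2, N(25)=3, N(24)=5, N(23)=8, N(22)=13, N(21)=21, N(20)=34, N(19)=55, N(18)=89, N(17)=144, N(16)=233, N(15)=377, N(14)=610, N(13)=987, N(12)=1597, N(11)=2584, N(10)=4181, N(9)=6765, N(8)=10946, N(7)=17711, N(6)=28657, N(5)=46368, N(4)=75025, N(3)=121393, N(2)=196418
N(2) = 196418


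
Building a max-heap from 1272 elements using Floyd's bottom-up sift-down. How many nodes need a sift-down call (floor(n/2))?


In a heap of 1272 elements (0-indexed array):
  Last element index: 1271
  Parent of last element: floor((1271 - 1) / 2) = 635
  Internal nodes: indices 0 to 635
  Count = floor(1272/2) = 636


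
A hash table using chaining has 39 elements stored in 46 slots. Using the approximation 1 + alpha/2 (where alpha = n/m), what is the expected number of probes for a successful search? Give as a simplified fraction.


Load factor alpha = n/m = 39/46
Expected probes = 1 + alpha/2 = 1 + 39/(2*46)
= 1 + 39/92
= 92/92 + 39/92
= 131/92


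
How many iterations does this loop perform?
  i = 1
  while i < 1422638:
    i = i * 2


The loop variable doubles each iteration:
i = 1 -> 2 -> 4 -> 8 -> 16 -> 32 -> 64 -> 128 -> 256 -> 512 -> 1024 -> 2048 -> 4096 -> 8192 -> 16384 -> 32768 -> 65536 -> 131072 -> 262144 -> 524288 -> 1048576 -> 2097152 (stop, 2097152 >= 1422638)
Number of doublings = ceil(log2(1422638)) = 21


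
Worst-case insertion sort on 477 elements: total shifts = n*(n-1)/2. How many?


Sum of shifts = 1 + 2 + 3 + ... + 476
= 477 * 476 / 2
= 227052 / 2
= 113526


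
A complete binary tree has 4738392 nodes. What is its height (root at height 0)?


In a complete binary tree, level k holds nodes 2^k .. 2^(k+1)-1 (1-indexed).
Height = floor(log2(n)) = floor(log2(4738392)) = 22
Check: 2^22 = 4194304 <= 4738392 < 8388608 = 2^23


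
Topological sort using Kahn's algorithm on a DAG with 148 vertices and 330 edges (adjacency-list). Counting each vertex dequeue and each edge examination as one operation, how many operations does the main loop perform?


Kahn's algorithm:
  1. Compute in-degrees: O(V + E)
  2. Process queue: each vertex dequeued once (O(V))
     each edge examined once (O(E))
Total = V + E = 148 + 330 = 478


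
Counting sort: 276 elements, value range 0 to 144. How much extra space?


n = 276 (output array)
k = 145 (count array for 145 distinct values)
Extra space = 276 + 145 = 421


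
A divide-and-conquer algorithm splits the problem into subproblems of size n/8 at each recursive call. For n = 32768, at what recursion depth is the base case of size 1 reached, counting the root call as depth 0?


At each depth, the problem size is divided by 8:
  Depth 0: problem size = 32768
  Depth 1: problem size = 4096
  Depth 2: problem size = 512
  Depth 3: problem size = 64
  Depth 4: problem size = 8
  Depth 5: problem size = 1 (base case)
The base case is reached at depth log_8(32768) = 5 (the tree has 6 levels counting depth 0, but the depth asked for is 5).
Recursion depth = 5


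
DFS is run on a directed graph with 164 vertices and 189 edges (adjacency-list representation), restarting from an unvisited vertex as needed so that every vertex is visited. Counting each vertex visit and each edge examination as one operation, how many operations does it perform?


A full DFS traversal processes each vertex exactly once (push/pop on stack).
Each directed edge is examined once.
V = 164, E = 189
V + E = 353


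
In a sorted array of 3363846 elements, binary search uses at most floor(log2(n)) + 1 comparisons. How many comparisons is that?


Halving sequence: 3363846 -> 1681923 -> 840961 -> 420480 -> 210240 -> 105120 -> 52560 -> 26280 -> 13140 -> 6570 -> 3285 -> 1642 -> 821 -> 410 -> 205 -> 102 -> 51 -> 25 -> 12 -> 6 -> 3 -> 1
Number of halvings = 21
Max comparisons = 21 + 1 = 22


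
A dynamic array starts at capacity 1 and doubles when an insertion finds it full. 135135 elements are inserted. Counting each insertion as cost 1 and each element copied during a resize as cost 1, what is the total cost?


n = 135135
Insertion costs: 135135
Resizes copy 1, 2, 4, ... up to the largest power of 2 that is <= n-1 = 135134, i.e. 131072.
Copy costs = 1 + 2 + 4 + 8 + 16 + 32 + 64 + 128 + 256 + 512 + 1024 + 2048 + 4096 + 8192 + 16384 + 32768 + 65536 + 131072 = 262143
Total = 135135 + 262143 = 397278


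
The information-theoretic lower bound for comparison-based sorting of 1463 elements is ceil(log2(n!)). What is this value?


A binary decision tree of height h has at most 2^h leaves and needs at least n! of them, so h >= ceil(log2(n!)).
1463! is far too large to multiply out, so use Stirling's series:
  ln(n!) ~ n ln n - n + (1/2) ln(2 pi n) + 1/(12n)  (error below 1/(360 n^3), negligible here)
  ln(1463) = 7.2882444
  n ln n = 1463 * 7.2882444 = 10662.7016
  (1/2) ln(2 pi * 1463) = (1/2) ln(9192.3001) = 4.5631
  1/(12*1463) = 0.0001
  ln(1463!) ~ 10662.7016 - 1463 + 4.5631 + 0.0001 = 9204.2648
Convert to base 2: log2(1463!) = 9204.2648 / ln 2 = 9204.2648 / 0.69314718 = 13278.9472
ceil(13278.9472) = 13279


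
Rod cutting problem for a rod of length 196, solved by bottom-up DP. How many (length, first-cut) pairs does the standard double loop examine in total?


For each subproblem length i = 1..196, the inner loop considers i possible first cuts.
Total = 1 + 2 + ... + 196
= 196*(196+1)/2
= 196*197/2 = 19306
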